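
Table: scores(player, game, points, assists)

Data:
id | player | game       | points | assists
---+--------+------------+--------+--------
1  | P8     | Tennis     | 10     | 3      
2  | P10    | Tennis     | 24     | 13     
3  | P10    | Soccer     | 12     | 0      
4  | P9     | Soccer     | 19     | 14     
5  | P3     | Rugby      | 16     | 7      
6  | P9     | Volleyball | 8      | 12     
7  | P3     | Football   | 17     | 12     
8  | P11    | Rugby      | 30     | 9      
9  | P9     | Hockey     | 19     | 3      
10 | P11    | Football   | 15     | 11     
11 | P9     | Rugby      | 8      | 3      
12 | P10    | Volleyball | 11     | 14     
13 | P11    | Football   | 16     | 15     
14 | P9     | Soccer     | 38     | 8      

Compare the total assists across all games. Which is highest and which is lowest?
SELECT game, SUM(assists)
FROM scores
GROUP BY game
ORDER BY SUM(assists)

All groups:
  Hockey: 3
  Tennis: 16
  Rugby: 19
  Soccer: 22
  Volleyball: 26
  Football: 38

Highest: Football (38)
Lowest: Hockey (3)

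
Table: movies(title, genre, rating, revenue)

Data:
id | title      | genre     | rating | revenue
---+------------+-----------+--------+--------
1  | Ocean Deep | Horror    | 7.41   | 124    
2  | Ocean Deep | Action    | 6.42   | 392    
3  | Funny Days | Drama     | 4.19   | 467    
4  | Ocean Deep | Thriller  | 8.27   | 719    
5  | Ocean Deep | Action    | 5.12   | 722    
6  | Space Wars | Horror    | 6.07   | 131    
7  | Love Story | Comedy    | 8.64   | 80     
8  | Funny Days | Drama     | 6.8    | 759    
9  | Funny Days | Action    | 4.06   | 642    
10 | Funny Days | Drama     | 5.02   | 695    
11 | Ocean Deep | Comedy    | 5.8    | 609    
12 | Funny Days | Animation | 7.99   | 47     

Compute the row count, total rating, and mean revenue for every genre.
SELECT genre,
       COUNT(*) as cnt,
       SUM(rating) as total_rating,
       AVG(revenue) as avg_revenue
FROM movies
GROUP BY genre

Result:
  Action: 3 records, 15.60 total rating, 585.33 avg revenue
  Animation: 1 records, 7.99 total rating, 47.00 avg revenue
  Comedy: 2 records, 14.44 total rating, 344.50 avg revenue
  Drama: 3 records, 16.01 total rating, 640.33 avg revenue
  Horror: 2 records, 13.48 total rating, 127.50 avg revenue
  Thriller: 1 records, 8.27 total rating, 719.00 avg revenue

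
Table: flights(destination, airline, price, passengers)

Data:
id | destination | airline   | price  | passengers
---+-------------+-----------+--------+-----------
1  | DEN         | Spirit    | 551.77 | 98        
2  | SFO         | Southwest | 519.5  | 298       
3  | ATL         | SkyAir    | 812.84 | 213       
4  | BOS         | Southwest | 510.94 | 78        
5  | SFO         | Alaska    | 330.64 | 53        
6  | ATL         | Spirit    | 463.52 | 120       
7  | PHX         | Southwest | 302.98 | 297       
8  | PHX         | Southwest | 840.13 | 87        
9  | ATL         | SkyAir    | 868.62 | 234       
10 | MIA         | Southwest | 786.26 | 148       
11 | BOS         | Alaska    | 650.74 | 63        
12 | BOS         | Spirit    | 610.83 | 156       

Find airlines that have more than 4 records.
SELECT airline, COUNT(*) as cnt
FROM flights
GROUP BY airline
HAVING COUNT(*) > 4

Result:
  Southwest: 5

Note: HAVING filters groups after aggregation, WHERE filters rows before.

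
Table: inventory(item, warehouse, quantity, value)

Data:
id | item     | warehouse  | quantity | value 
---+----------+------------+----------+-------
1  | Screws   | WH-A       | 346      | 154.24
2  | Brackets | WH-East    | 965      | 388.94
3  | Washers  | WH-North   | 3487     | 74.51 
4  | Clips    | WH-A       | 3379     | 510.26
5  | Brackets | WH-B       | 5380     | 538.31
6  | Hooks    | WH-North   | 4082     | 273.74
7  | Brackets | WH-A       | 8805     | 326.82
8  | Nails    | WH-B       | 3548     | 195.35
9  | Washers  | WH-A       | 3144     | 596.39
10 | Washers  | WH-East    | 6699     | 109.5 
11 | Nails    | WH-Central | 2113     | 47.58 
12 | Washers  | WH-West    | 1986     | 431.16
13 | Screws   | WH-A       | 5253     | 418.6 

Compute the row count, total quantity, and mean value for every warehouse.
SELECT warehouse,
       COUNT(*) as cnt,
       SUM(quantity) as total_quantity,
       AVG(value) as avg_value
FROM inventory
GROUP BY warehouse

Result:
  WH-A: 5 records, 20927 total quantity, 401.26 avg value
  WH-B: 2 records, 8928 total quantity, 366.83 avg value
  WH-Central: 1 records, 2113 total quantity, 47.58 avg value
  WH-East: 2 records, 7664 total quantity, 249.22 avg value
  WH-North: 2 records, 7569 total quantity, 174.13 avg value
  WH-West: 1 records, 1986 total quantity, 431.16 avg value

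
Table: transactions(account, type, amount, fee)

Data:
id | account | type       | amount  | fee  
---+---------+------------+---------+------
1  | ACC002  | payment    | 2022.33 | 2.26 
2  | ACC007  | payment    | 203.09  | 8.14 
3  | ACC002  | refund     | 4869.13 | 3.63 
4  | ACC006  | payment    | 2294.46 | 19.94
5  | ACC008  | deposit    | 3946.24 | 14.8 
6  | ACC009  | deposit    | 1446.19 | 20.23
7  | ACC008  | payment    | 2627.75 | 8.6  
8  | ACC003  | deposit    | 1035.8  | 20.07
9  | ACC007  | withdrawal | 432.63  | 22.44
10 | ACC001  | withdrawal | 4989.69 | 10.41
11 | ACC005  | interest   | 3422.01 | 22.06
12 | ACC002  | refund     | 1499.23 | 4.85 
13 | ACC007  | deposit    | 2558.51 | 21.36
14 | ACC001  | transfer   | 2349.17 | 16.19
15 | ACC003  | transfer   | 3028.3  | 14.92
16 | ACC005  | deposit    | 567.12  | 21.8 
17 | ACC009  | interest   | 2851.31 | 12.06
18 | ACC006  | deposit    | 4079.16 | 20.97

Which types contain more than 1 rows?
SELECT type, COUNT(*) as cnt
FROM transactions
GROUP BY type
HAVING COUNT(*) > 1

Result:
  deposit: 6
  interest: 2
  payment: 4
  refund: 2
  transfer: 2
  withdrawal: 2

Note: HAVING filters groups after aggregation, WHERE filters rows before.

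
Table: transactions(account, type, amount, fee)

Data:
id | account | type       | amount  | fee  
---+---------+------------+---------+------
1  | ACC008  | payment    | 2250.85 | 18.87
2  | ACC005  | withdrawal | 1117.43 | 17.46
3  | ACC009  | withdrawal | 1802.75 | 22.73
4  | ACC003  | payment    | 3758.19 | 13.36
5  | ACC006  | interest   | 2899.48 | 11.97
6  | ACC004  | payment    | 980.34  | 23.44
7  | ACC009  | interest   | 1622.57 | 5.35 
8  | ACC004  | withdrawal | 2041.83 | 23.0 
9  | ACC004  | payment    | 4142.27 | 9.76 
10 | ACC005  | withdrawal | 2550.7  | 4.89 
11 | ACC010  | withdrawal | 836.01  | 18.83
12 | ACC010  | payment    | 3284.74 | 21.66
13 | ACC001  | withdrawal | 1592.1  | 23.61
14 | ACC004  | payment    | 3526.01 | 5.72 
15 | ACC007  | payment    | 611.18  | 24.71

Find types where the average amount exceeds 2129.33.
SELECT type, AVG(amount)
FROM transactions
GROUP BY type
HAVING AVG(amount) > 2129.33

Result:
  interest: avg=2261.03
  payment: avg=2650.51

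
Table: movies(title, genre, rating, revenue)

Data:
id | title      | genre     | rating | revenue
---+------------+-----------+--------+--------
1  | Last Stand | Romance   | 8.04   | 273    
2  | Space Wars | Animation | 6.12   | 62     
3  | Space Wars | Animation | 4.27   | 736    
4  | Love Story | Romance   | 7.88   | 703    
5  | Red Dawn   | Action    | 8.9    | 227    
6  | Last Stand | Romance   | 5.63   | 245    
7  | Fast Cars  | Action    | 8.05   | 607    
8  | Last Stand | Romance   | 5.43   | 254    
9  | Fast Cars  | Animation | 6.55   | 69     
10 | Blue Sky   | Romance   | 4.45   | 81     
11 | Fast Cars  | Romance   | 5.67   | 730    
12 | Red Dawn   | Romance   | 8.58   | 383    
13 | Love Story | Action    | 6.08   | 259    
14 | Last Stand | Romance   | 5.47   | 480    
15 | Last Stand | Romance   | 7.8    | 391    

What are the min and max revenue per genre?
SELECT genre, MIN(revenue), MAX(revenue)
FROM movies
GROUP BY genre

Result:
  Action: min=227, max=607
  Animation: min=62, max=736
  Romance: min=81, max=730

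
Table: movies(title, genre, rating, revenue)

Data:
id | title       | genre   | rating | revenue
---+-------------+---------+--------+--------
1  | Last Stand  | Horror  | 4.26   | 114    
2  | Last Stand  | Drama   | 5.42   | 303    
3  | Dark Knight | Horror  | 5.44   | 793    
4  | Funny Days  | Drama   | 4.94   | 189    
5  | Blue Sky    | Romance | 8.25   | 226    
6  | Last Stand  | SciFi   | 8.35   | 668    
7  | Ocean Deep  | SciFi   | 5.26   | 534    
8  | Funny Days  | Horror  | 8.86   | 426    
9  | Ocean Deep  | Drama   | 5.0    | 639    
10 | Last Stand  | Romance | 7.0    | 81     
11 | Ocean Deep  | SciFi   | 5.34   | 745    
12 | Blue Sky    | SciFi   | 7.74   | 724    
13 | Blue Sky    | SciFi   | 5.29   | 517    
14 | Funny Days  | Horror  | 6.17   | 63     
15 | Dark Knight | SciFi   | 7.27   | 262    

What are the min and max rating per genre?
SELECT genre, MIN(rating), MAX(rating)
FROM movies
GROUP BY genre

Result:
  Drama: min=4.94, max=5.42
  Horror: min=4.26, max=8.86
  Romance: min=7.00, max=8.25
  SciFi: min=5.26, max=8.35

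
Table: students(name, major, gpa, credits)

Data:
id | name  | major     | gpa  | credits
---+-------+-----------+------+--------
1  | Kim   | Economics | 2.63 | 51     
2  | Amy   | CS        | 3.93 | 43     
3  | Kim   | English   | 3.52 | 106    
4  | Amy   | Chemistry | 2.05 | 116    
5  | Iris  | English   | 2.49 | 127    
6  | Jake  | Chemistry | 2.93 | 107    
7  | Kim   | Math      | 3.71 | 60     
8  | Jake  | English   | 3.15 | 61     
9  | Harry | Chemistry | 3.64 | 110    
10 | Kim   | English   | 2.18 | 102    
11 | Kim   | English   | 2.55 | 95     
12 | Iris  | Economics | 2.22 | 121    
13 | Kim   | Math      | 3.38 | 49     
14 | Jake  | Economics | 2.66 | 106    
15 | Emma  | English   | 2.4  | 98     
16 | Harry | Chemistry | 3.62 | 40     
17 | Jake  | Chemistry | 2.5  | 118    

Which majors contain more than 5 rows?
SELECT major, COUNT(*) as cnt
FROM students
GROUP BY major
HAVING COUNT(*) > 5

Result:
  English: 6

Note: HAVING filters groups after aggregation, WHERE filters rows before.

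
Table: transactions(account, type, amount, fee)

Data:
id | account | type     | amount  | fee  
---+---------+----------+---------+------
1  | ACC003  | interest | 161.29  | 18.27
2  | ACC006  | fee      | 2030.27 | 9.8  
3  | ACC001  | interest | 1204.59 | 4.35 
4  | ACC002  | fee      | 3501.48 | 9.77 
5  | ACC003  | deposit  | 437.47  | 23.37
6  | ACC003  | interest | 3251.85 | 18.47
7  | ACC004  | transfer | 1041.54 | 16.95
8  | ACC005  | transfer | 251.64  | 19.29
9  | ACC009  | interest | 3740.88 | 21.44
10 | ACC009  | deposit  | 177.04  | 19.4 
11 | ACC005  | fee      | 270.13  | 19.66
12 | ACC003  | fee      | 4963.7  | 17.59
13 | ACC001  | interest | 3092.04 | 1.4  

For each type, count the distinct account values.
SELECT type, COUNT(DISTINCT account)
FROM transactions
GROUP BY type

Result:
  deposit: 2 distinct
  fee: 4 distinct
  interest: 3 distinct
  transfer: 2 distinct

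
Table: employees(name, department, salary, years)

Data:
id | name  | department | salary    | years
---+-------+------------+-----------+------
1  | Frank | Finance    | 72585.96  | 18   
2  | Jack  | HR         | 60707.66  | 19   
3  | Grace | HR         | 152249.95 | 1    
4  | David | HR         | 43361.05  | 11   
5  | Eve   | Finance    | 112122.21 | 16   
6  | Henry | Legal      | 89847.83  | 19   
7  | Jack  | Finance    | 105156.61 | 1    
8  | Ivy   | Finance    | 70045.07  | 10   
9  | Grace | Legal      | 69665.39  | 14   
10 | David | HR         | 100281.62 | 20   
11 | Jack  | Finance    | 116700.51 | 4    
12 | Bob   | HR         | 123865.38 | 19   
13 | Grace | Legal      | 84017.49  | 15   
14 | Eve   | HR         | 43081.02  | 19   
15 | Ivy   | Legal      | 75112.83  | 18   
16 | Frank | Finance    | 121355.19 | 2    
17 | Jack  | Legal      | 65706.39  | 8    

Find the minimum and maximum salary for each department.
SELECT department, MIN(salary), MAX(salary)
FROM employees
GROUP BY department

Result:
  Finance: min=70045.07, max=121355.19
  HR: min=43081.02, max=152249.95
  Legal: min=65706.39, max=89847.83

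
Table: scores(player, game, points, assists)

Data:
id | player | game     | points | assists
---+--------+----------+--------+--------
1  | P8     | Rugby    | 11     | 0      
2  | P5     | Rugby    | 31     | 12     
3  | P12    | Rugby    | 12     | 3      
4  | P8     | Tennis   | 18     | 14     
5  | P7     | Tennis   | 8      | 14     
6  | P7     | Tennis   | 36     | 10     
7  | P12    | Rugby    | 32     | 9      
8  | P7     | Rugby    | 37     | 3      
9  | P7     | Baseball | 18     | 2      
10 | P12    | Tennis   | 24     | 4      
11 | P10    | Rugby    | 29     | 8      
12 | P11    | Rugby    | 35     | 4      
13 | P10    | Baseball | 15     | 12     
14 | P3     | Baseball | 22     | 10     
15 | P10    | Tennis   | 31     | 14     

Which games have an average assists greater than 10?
SELECT game, AVG(assists)
FROM scores
GROUP BY game
HAVING AVG(assists) > 10

Result:
  Tennis: avg=11.20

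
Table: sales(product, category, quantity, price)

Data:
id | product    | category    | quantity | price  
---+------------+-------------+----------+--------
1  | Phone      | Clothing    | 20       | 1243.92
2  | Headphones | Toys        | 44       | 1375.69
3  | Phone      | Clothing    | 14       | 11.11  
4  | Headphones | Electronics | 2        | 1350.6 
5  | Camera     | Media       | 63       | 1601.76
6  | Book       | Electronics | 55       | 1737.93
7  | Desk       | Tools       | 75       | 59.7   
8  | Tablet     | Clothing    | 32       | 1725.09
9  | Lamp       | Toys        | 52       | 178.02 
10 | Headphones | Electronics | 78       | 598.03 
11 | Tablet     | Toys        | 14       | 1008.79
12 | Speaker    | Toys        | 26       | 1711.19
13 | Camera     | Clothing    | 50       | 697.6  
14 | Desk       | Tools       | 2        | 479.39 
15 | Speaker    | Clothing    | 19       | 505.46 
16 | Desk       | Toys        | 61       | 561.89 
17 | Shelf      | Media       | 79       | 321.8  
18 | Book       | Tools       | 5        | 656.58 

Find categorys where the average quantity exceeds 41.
SELECT category, AVG(quantity)
FROM sales
GROUP BY category
HAVING AVG(quantity) > 41

Result:
  Electronics: avg=45.00
  Media: avg=71.00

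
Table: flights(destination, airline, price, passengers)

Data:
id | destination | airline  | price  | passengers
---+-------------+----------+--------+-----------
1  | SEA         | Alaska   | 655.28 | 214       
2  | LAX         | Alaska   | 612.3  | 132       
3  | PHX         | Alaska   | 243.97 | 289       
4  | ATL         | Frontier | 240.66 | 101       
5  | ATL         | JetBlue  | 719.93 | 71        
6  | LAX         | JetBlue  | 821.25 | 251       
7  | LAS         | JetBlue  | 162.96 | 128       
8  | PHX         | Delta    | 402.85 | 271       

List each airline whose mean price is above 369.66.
SELECT airline, AVG(price)
FROM flights
GROUP BY airline
HAVING AVG(price) > 369.66

Result:
  Alaska: avg=503.85
  Delta: avg=402.85
  JetBlue: avg=568.05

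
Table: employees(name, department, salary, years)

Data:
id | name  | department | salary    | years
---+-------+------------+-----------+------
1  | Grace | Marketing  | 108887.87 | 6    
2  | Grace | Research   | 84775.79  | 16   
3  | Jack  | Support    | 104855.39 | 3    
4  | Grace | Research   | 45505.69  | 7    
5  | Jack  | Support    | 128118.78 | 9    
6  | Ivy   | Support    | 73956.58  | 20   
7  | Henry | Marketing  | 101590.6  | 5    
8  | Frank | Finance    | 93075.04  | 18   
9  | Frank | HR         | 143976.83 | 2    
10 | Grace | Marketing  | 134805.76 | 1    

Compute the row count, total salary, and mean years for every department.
SELECT department,
       COUNT(*) as cnt,
       SUM(salary) as total_salary,
       AVG(years) as avg_years
FROM employees
GROUP BY department

Result:
  Finance: 1 records, 93075.04 total salary, 18.00 avg years
  HR: 1 records, 143976.83 total salary, 2.00 avg years
  Marketing: 3 records, 345284.23 total salary, 4.00 avg years
  Research: 2 records, 130281.48 total salary, 11.50 avg years
  Support: 3 records, 306930.75 total salary, 10.67 avg years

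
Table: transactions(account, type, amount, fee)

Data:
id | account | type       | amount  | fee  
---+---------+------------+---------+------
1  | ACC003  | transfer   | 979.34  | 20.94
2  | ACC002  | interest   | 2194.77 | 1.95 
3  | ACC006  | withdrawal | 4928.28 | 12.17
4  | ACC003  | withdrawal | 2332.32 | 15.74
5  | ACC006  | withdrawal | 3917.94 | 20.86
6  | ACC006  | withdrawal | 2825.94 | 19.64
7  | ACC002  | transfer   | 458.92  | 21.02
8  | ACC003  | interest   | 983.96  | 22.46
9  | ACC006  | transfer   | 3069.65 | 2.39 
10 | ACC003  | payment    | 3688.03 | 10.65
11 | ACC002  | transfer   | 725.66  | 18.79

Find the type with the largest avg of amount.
SELECT type, AVG(amount) as val
FROM transactions
GROUP BY type
ORDER BY val DESC
LIMIT 1

Result: payment with avg(amount) = 3688.03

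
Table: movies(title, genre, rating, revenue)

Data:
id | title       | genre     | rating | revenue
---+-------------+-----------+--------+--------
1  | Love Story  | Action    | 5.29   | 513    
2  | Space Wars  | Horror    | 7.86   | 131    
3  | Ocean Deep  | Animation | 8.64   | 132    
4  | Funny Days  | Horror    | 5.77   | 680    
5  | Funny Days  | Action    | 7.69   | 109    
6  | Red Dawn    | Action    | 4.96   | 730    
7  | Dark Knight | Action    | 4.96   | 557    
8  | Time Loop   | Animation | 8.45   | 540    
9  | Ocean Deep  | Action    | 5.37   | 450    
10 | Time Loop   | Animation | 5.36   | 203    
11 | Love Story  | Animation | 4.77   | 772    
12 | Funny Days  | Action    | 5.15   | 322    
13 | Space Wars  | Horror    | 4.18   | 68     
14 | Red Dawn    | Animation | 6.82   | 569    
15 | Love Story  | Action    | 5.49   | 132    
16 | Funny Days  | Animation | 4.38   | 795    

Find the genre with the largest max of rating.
SELECT genre, MAX(rating) as val
FROM movies
GROUP BY genre
ORDER BY val DESC
LIMIT 1

Result: Animation with max(rating) = 8.64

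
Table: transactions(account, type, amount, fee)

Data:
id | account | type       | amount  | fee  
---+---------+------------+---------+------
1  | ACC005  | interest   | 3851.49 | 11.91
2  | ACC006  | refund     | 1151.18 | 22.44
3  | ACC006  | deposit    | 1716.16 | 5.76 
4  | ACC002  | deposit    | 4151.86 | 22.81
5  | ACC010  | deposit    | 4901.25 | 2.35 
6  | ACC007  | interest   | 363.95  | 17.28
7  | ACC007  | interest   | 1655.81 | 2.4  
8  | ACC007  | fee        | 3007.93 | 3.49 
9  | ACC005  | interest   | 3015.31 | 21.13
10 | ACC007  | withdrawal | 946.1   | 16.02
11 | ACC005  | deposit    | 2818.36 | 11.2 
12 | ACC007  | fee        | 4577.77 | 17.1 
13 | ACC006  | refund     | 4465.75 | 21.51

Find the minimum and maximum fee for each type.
SELECT type, MIN(fee), MAX(fee)
FROM transactions
GROUP BY type

Result:
  deposit: min=2.35, max=22.81
  fee: min=3.49, max=17.10
  interest: min=2.40, max=21.13
  refund: min=21.51, max=22.44
  withdrawal: min=16.02, max=16.02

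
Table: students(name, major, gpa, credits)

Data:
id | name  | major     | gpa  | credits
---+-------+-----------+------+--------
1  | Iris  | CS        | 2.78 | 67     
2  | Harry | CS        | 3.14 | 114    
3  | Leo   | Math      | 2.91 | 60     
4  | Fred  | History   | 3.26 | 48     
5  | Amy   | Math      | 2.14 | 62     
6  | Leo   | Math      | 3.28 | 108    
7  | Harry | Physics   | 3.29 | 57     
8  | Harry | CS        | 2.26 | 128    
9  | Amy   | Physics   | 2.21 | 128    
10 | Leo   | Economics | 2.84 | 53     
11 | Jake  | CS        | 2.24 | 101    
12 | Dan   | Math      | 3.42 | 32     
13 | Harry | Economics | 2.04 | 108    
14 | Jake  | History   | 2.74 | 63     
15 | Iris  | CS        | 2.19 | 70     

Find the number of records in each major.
SELECT major, COUNT(*) as count
FROM students
GROUP BY major

Result:
  CS: 5
  Economics: 2
  History: 2
  Math: 4
  Physics: 2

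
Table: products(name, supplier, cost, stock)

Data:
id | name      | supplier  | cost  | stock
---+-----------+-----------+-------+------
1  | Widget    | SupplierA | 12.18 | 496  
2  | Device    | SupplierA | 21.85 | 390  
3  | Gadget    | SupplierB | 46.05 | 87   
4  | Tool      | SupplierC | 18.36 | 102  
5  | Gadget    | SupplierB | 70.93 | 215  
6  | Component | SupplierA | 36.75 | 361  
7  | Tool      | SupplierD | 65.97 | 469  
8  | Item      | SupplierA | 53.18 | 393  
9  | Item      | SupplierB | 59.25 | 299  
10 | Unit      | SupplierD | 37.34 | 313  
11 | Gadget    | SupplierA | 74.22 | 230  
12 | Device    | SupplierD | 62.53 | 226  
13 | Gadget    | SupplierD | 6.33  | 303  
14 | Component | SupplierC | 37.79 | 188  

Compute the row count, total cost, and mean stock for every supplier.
SELECT supplier,
       COUNT(*) as cnt,
       SUM(cost) as total_cost,
       AVG(stock) as avg_stock
FROM products
GROUP BY supplier

Result:
  SupplierA: 5 records, 198.18 total cost, 374.00 avg stock
  SupplierB: 3 records, 176.23 total cost, 200.33 avg stock
  SupplierC: 2 records, 56.15 total cost, 145.00 avg stock
  SupplierD: 4 records, 172.17 total cost, 327.75 avg stock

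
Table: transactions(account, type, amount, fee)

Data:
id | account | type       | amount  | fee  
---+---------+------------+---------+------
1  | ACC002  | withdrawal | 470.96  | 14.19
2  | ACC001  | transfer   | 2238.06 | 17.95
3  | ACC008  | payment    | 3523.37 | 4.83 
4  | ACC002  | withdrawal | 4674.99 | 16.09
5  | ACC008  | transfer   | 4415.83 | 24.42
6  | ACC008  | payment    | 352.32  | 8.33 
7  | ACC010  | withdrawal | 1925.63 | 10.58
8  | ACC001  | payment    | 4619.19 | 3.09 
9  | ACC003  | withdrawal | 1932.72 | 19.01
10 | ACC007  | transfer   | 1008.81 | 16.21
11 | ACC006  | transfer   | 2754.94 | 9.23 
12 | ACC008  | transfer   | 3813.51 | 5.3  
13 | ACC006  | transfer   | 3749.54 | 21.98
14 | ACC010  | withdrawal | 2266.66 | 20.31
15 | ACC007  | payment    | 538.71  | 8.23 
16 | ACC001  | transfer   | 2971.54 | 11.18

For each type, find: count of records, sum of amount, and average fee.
SELECT type,
       COUNT(*) as cnt,
       SUM(amount) as total_amount,
       AVG(fee) as avg_fee
FROM transactions
GROUP BY type

Result:
  payment: 4 records, 9033.59 total amount, 6.12 avg fee
  transfer: 7 records, 20952.23 total amount, 15.18 avg fee
  withdrawal: 5 records, 11270.96 total amount, 16.04 avg fee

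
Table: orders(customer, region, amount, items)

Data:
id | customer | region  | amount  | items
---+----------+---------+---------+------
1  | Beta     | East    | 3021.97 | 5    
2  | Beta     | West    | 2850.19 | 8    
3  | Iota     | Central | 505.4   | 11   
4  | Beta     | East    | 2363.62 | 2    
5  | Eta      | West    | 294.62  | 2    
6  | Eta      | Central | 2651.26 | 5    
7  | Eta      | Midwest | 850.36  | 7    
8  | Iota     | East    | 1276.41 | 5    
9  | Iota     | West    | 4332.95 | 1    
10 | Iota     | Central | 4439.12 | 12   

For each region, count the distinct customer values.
SELECT region, COUNT(DISTINCT customer)
FROM orders
GROUP BY region

Result:
  Central: 2 distinct
  East: 2 distinct
  Midwest: 1 distinct
  West: 3 distinct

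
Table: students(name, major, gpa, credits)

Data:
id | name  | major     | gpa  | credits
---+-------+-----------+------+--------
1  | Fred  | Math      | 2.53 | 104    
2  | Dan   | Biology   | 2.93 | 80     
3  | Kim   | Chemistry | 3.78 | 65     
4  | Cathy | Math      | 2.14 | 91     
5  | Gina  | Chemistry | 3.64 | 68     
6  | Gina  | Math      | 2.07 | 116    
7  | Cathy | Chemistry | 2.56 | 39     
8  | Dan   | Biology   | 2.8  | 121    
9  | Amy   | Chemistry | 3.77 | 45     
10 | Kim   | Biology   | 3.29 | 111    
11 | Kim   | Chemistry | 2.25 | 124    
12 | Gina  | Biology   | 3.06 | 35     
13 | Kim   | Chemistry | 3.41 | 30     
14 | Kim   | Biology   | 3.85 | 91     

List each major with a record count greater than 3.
SELECT major, COUNT(*) as cnt
FROM students
GROUP BY major
HAVING COUNT(*) > 3

Result:
  Biology: 5
  Chemistry: 6

Note: HAVING filters groups after aggregation, WHERE filters rows before.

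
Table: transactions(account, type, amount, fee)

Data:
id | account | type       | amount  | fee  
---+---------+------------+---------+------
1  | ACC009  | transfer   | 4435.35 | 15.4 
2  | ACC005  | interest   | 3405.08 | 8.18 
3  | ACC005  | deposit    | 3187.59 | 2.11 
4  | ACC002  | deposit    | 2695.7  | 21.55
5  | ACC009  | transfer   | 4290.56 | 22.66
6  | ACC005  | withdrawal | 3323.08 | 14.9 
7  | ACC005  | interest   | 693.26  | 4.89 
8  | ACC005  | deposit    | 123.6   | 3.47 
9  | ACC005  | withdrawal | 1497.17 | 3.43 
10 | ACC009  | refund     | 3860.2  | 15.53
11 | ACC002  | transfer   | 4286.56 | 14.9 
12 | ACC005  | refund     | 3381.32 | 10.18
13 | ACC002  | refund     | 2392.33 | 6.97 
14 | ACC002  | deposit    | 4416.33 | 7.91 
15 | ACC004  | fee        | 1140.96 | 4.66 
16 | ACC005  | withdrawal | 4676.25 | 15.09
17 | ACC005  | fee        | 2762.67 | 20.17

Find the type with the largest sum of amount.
SELECT type, SUM(amount) as val
FROM transactions
GROUP BY type
ORDER BY val DESC
LIMIT 1

Result: transfer with sum(amount) = 13012.47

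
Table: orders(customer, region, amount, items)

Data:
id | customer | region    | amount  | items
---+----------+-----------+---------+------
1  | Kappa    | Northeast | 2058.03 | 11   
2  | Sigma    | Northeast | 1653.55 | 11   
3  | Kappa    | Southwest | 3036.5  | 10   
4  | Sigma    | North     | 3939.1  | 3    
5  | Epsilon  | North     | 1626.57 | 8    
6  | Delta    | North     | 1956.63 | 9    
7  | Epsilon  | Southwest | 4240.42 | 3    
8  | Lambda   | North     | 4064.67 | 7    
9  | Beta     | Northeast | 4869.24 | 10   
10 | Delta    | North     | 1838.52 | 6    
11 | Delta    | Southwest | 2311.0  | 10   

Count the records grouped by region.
SELECT region, COUNT(*) as count
FROM orders
GROUP BY region

Result:
  North: 5
  Northeast: 3
  Southwest: 3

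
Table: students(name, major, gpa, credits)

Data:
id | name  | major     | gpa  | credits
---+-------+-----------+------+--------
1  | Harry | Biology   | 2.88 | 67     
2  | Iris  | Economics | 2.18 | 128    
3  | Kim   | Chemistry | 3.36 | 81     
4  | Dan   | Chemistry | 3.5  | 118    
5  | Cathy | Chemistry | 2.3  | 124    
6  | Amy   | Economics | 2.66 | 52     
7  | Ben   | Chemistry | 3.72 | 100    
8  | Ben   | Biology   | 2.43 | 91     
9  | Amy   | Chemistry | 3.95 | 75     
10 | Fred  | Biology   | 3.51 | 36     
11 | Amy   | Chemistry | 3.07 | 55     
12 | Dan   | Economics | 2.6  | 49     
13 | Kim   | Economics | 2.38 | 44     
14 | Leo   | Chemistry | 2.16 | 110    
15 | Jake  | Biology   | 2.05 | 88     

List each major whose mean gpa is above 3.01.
SELECT major, AVG(gpa)
FROM students
GROUP BY major
HAVING AVG(gpa) > 3.01

Result:
  Chemistry: avg=3.15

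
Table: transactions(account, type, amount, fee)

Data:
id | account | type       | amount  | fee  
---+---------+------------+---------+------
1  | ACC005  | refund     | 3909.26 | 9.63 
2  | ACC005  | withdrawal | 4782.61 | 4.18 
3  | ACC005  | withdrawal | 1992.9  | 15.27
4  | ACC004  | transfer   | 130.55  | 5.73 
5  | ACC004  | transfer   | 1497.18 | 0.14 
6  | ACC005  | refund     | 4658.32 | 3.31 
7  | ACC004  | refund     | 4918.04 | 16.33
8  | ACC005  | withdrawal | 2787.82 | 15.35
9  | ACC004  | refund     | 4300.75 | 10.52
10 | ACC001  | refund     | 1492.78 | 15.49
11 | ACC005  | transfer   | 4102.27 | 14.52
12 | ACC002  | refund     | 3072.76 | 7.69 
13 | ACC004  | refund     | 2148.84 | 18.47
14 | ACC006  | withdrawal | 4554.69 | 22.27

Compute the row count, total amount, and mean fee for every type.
SELECT type,
       COUNT(*) as cnt,
       SUM(amount) as total_amount,
       AVG(fee) as avg_fee
FROM transactions
GROUP BY type

Result:
  refund: 7 records, 24500.75 total amount, 11.63 avg fee
  transfer: 3 records, 5730.00 total amount, 6.80 avg fee
  withdrawal: 4 records, 14118.02 total amount, 14.27 avg fee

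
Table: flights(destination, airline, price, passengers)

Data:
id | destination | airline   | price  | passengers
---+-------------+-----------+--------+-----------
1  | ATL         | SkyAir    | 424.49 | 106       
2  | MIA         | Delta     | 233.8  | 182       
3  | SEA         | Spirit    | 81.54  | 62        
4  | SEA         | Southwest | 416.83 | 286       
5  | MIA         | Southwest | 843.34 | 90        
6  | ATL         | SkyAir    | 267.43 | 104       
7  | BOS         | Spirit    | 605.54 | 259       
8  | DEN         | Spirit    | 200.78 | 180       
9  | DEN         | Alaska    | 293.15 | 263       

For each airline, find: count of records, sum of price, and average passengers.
SELECT airline,
       COUNT(*) as cnt,
       SUM(price) as total_price,
       AVG(passengers) as avg_passengers
FROM flights
GROUP BY airline

Result:
  Alaska: 1 records, 293.15 total price, 263.00 avg passengers
  Delta: 1 records, 233.80 total price, 182.00 avg passengers
  SkyAir: 2 records, 691.92 total price, 105.00 avg passengers
  Southwest: 2 records, 1260.17 total price, 188.00 avg passengers
  Spirit: 3 records, 887.86 total price, 167.00 avg passengers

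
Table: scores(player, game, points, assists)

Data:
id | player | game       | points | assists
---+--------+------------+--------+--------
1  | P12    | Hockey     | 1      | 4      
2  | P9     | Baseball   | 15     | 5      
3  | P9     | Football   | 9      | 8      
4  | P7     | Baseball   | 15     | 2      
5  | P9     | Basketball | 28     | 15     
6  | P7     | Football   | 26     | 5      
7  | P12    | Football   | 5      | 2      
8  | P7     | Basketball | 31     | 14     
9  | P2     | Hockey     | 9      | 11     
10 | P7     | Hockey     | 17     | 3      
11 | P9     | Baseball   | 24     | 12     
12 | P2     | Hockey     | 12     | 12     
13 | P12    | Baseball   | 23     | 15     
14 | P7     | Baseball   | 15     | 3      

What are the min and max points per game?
SELECT game, MIN(points), MAX(points)
FROM scores
GROUP BY game

Result:
  Baseball: min=15, max=24
  Basketball: min=28, max=31
  Football: min=5, max=26
  Hockey: min=1, max=17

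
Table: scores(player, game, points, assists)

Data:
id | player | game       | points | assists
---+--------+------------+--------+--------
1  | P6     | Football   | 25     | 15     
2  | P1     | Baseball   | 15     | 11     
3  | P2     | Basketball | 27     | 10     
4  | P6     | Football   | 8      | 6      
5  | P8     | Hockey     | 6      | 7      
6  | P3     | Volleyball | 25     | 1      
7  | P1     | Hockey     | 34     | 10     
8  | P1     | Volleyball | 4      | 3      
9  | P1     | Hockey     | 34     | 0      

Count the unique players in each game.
SELECT game, COUNT(DISTINCT player)
FROM scores
GROUP BY game

Result:
  Baseball: 1 distinct
  Basketball: 1 distinct
  Football: 1 distinct
  Hockey: 2 distinct
  Volleyball: 2 distinct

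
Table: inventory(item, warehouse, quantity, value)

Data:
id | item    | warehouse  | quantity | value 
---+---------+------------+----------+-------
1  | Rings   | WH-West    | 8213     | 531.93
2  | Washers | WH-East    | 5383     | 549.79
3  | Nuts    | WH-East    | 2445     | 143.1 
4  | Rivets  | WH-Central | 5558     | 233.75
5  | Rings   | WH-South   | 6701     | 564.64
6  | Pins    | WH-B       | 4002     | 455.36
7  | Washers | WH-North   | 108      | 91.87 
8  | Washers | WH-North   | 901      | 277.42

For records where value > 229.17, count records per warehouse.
SELECT warehouse, COUNT(*)
FROM inventory
WHERE value > 229.17
GROUP BY warehouse

Note: WHERE filters rows before grouping.

Result:
  WH-B: 1
  WH-Central: 1
  WH-East: 1
  WH-North: 1
  WH-South: 1
  WH-West: 1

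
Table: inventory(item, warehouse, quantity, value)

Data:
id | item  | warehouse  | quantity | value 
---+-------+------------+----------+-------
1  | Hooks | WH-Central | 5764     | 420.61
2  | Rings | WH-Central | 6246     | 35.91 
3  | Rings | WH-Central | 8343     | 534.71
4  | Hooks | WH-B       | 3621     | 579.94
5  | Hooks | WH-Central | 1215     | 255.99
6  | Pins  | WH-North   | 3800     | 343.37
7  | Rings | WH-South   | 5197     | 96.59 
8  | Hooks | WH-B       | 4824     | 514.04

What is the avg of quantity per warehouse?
SELECT warehouse, AVG(quantity) as result
FROM inventory
GROUP BY warehouse

Result:
  WH-B: 4222.50
  WH-Central: 5392.00
  WH-North: 3800.00
  WH-South: 5197.00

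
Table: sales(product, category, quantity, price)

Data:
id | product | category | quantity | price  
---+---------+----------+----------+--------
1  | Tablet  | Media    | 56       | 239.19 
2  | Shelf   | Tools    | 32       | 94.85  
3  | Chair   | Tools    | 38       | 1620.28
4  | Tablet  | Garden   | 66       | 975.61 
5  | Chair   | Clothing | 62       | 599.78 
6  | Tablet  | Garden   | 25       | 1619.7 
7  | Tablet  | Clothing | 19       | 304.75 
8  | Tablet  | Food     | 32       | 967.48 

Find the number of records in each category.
SELECT category, COUNT(*) as count
FROM sales
GROUP BY category

Result:
  Clothing: 2
  Food: 1
  Garden: 2
  Media: 1
  Tools: 2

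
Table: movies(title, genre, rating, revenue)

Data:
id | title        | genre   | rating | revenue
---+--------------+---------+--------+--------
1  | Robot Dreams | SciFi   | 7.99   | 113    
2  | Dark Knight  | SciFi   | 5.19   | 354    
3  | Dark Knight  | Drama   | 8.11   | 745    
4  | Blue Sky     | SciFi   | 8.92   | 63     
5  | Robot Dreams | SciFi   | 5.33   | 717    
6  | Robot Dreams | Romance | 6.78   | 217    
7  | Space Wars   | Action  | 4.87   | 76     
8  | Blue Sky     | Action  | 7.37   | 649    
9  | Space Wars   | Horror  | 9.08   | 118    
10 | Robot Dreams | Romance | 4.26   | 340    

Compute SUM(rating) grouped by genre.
SELECT genre, SUM(rating) as result
FROM movies
GROUP BY genre

Result:
  Action: 12.24
  Drama: 8.11
  Horror: 9.08
  Romance: 11.04
  SciFi: 27.43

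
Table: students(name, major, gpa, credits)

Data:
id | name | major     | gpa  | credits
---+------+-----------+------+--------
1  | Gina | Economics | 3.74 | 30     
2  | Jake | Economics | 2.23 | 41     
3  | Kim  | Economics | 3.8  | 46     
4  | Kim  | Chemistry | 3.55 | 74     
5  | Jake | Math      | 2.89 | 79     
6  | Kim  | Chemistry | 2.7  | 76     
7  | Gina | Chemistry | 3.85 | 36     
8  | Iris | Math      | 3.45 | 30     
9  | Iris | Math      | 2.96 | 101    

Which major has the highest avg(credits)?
SELECT major, AVG(credits) as val
FROM students
GROUP BY major
ORDER BY val DESC
LIMIT 1

Result: Math with avg(credits) = 70.00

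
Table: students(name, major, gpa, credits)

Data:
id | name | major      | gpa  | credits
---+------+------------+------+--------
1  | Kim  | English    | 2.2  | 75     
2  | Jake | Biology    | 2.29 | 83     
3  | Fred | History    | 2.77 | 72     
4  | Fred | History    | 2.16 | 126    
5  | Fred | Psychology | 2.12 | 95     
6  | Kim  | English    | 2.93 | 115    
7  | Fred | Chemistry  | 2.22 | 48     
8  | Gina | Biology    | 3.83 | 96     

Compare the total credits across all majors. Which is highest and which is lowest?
SELECT major, SUM(credits)
FROM students
GROUP BY major
ORDER BY SUM(credits)

All groups:
  Chemistry: 48
  Psychology: 95
  Biology: 179
  English: 190
  History: 198

Highest: History (198)
Lowest: Chemistry (48)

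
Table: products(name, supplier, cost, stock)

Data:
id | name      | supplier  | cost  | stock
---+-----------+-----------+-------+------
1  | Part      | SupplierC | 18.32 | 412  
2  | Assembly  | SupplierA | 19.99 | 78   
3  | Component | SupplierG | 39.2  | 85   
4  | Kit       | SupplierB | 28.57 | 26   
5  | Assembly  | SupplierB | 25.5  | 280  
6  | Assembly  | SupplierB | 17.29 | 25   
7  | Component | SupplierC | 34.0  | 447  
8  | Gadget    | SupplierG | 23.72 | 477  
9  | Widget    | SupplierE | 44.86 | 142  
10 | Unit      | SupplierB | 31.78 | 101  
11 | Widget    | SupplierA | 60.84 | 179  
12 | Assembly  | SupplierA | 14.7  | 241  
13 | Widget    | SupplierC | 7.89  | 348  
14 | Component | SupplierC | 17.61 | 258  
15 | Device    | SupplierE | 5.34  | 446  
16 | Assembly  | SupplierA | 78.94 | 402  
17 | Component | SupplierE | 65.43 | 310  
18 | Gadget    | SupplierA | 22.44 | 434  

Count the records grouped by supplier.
SELECT supplier, COUNT(*) as count
FROM products
GROUP BY supplier

Result:
  SupplierA: 5
  SupplierB: 4
  SupplierC: 4
  SupplierE: 3
  SupplierG: 2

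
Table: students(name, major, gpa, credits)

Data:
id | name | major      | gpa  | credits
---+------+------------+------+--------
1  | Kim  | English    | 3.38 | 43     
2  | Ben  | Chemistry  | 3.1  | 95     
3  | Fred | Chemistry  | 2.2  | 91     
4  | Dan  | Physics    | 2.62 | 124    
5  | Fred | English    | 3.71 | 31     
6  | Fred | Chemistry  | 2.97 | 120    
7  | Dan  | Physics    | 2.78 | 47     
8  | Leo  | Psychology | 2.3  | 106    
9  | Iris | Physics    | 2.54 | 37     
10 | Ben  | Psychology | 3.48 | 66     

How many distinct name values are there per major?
SELECT major, COUNT(DISTINCT name)
FROM students
GROUP BY major

Result:
  Chemistry: 2 distinct
  English: 2 distinct
  Physics: 2 distinct
  Psychology: 2 distinct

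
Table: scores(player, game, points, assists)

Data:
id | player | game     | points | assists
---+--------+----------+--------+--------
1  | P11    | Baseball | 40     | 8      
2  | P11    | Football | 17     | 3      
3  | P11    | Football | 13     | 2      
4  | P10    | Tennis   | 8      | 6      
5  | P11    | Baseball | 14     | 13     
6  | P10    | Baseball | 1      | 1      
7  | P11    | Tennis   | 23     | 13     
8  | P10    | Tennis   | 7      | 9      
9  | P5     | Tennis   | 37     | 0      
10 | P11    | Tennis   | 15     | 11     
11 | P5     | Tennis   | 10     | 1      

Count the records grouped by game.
SELECT game, COUNT(*) as count
FROM scores
GROUP BY game

Result:
  Baseball: 3
  Football: 2
  Tennis: 6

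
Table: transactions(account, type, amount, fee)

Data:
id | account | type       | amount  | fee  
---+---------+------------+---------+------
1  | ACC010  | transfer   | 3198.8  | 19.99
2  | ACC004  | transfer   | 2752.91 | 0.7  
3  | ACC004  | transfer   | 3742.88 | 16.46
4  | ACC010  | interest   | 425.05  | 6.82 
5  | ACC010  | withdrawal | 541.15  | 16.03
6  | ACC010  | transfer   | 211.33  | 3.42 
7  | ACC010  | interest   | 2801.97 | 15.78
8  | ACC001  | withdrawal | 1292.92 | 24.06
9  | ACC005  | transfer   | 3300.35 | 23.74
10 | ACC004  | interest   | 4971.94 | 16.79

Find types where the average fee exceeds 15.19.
SELECT type, AVG(fee)
FROM transactions
GROUP BY type
HAVING AVG(fee) > 15.19

Result:
  withdrawal: avg=20.05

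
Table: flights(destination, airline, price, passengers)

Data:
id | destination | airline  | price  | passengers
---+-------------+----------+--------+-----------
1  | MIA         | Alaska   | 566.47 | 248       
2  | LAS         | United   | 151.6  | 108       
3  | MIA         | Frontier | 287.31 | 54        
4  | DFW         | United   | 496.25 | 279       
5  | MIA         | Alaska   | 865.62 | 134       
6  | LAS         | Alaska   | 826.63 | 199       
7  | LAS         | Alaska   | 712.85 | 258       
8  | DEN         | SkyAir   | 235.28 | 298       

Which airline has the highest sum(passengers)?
SELECT airline, SUM(passengers) as val
FROM flights
GROUP BY airline
ORDER BY val DESC
LIMIT 1

Result: Alaska with sum(passengers) = 839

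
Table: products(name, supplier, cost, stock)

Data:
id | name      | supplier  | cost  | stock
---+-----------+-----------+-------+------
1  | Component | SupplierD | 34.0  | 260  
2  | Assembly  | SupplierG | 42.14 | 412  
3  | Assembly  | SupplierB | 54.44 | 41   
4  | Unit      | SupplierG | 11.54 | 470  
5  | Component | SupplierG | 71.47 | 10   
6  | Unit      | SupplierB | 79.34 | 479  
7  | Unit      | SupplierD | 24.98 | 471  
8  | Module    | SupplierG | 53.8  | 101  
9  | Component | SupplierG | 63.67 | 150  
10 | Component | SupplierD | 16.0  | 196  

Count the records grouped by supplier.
SELECT supplier, COUNT(*) as count
FROM products
GROUP BY supplier

Result:
  SupplierB: 2
  SupplierD: 3
  SupplierG: 5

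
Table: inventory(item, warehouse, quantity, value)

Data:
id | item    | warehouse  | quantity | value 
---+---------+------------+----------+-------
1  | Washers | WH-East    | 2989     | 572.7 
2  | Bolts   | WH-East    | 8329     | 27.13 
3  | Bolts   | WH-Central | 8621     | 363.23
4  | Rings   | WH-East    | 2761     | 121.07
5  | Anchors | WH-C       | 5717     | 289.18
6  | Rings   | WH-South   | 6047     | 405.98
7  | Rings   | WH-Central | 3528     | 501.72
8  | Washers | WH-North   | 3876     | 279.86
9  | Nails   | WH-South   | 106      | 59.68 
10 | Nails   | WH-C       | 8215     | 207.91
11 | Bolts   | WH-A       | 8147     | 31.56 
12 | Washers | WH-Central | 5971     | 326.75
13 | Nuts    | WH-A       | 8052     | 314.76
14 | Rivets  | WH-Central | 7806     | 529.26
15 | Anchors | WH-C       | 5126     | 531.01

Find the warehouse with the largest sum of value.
SELECT warehouse, SUM(value) as val
FROM inventory
GROUP BY warehouse
ORDER BY val DESC
LIMIT 1

Result: WH-Central with sum(value) = 1720.96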